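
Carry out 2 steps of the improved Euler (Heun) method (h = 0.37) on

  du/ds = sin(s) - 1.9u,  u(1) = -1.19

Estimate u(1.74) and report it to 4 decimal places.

0.0077

Heun: k1 = f(s_n, u_n); k2 = f(s_n + h, u_n + h·k1); u_{n+1} = u_n + (h/2)·(k1 + k2).
s=1.000000, u=-1.190000:
  k1 = f(1.000000, -1.190000) = 3.102471
  k2 = f(1.370000, -0.042086) = 1.059871
  u ← -1.190000 + (0.37/2)·(3.102471 + 1.059871) = -0.419967
s=1.370000, u=-0.419967:
  k1 = f(1.370000, -0.419967) = 1.777845
  k2 = f(1.740000, 0.237836) = 0.533831
  u ← -0.419967 + (0.37/2)·(1.777845 + 0.533831) = 0.007693
u(1.74) ≈ 0.0077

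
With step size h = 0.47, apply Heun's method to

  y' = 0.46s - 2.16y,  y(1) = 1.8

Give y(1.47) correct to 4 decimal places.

Heun: k1 = f(s_n, y_n); k2 = f(s_n + h, y_n + h·k1); y_{n+1} = y_n + (h/2)·(k1 + k2).
s=1.000000, y=1.800000:
  k1 = f(1.000000, 1.800000) = -3.428000
  k2 = f(1.470000, 0.188840) = 0.268306
  y ← 1.800000 + (0.47/2)·(-3.428000 + 0.268306) = 1.057472
y(1.47) ≈ 1.0575

1.0575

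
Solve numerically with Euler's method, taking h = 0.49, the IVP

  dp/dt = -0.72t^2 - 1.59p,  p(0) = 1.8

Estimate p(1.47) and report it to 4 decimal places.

-0.3381

Euler: p_{n+1} = p_n + h·f(t_n, p_n).
t=0.000000, p=1.800000: f=-2.862000 → p ← 1.800000 + 0.49·(-2.862000) = 0.397620
t=0.490000, p=0.397620: f=-0.805088 → p ← 0.397620 + 0.49·(-0.805088) = 0.003127
t=0.980000, p=0.003127: f=-0.696460 → p ← 0.003127 + 0.49·(-0.696460) = -0.338138
p(1.47) ≈ -0.3381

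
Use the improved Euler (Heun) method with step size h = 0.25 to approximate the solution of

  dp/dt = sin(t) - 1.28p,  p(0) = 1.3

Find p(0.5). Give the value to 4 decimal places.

0.7986

Heun: k1 = f(t_n, p_n); k2 = f(t_n + h, p_n + h·k1); p_{n+1} = p_n + (h/2)·(k1 + k2).
t=0.000000, p=1.300000:
  k1 = f(0.000000, 1.300000) = -1.664000
  k2 = f(0.250000, 0.884000) = -0.884116
  p ← 1.300000 + (0.25/2)·(-1.664000 + (-0.884116)) = 0.981485
t=0.250000, p=0.981485:
  k1 = f(0.250000, 0.981485) = -1.008897
  k2 = f(0.500000, 0.729261) = -0.454029
  p ← 0.981485 + (0.25/2)·(-1.008897 + (-0.454029)) = 0.798620
p(0.5) ≈ 0.7986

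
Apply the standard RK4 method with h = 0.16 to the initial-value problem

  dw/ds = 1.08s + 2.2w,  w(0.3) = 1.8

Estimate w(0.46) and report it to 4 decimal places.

RK4: k1 = f(s_n, w_n); k2 = f(s_n + h/2, w_n + (h/2)·k1); k3 = f(s_n + h/2, w_n + (h/2)·k2); k4 = f(s_n + h, w_n + h·k3); w_{n+1} = w_n + (h/6)·(k1 + 2k2 + 2k3 + k4).
s=0.300000, w=1.800000:
  k1 = f(0.300000, 1.800000) = 4.284000
  k2 = f(0.380000, 2.142720) = 5.124384
  k3 = f(0.380000, 2.209951) = 5.272292
  k4 = f(0.460000, 2.643567) = 6.312647
  w ← 1.800000 + (0.16/6)·(k1 + 2k2 + 2k3 + k4) = 2.637067
w(0.46) ≈ 2.6371

2.6371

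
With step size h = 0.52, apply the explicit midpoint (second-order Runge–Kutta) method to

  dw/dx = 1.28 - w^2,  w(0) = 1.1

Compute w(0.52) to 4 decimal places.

Midpoint: k1 = f(x_n, w_n); k2 = f(x_n + h/2, w_n + (h/2)·k1); w_{n+1} = w_n + h·k2.
x=0.000000, w=1.100000:
  k1 = f(0.000000, 1.100000) = 0.070000
  k2 = f(0.260000, 1.118200) = 0.029629
  w ← 1.100000 + 0.52·0.029629 = 1.115407
w(0.52) ≈ 1.1154

1.1154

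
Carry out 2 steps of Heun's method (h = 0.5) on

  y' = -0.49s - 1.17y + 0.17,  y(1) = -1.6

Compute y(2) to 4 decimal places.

Heun: k1 = f(s_n, y_n); k2 = f(s_n + h, y_n + h·k1); y_{n+1} = y_n + (h/2)·(k1 + k2).
s=1.000000, y=-1.600000:
  k1 = f(1.000000, -1.600000) = 1.552000
  k2 = f(1.500000, -0.824000) = 0.399080
  y ← -1.600000 + (0.5/2)·(1.552000 + 0.399080) = -1.112230
s=1.500000, y=-1.112230:
  k1 = f(1.500000, -1.112230) = 0.736309
  k2 = f(2.000000, -0.744075) = 0.060568
  y ← -1.112230 + (0.5/2)·(0.736309 + 0.060568) = -0.913011
y(2) ≈ -0.9130

-0.9130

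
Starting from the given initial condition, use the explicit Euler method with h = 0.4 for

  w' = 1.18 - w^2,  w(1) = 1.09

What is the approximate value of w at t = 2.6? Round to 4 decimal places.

1.0863

Euler: w_{n+1} = w_n + h·f(t_n, w_n).
t=1.000000, w=1.090000: f=-0.008100 → w ← 1.090000 + 0.4·(-0.008100) = 1.086760
t=1.400000, w=1.086760: f=-0.001047 → w ← 1.086760 + 0.4·(-0.001047) = 1.086341
t=1.800000, w=1.086341: f=-0.000137 → w ← 1.086341 + 0.4·(-0.000137) = 1.086286
t=2.200000, w=1.086286: f=-0.000018 → w ← 1.086286 + 0.4·(-0.000018) = 1.086279
w(2.6) ≈ 1.0863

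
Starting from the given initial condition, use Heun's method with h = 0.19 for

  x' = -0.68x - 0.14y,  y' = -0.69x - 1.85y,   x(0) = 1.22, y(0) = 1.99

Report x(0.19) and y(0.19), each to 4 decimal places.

1.0345, 1.2954

Heun on (x,y): k1 = f(s_n, state_n); k2 = f(s_n + h, state_n + h·k1); state_{n+1} = state_n + (h/2)·(k1 + k2).
0.000000: (1.220000, 1.990000)
  k1 = (-1.108200, -4.523300)
  predictor → (1.009442, 1.130573)
  k2 = (-0.844701, -2.788075)
  → (1.034474, 1.295419)
(x(0.19), y(0.19)) ≈ (1.0345, 1.2954)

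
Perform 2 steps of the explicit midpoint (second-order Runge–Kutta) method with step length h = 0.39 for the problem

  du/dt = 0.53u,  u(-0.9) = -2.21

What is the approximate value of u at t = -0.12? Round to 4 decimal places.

Midpoint: k1 = f(t_n, u_n); k2 = f(t_n + h/2, u_n + (h/2)·k1); u_{n+1} = u_n + h·k2.
t=-0.900000, u=-2.210000:
  k1 = f(-0.900000, -2.210000) = -1.171300
  k2 = f(-0.705000, -2.438404) = -1.292354
  u ← -2.210000 + 0.39·(-1.292354) = -2.714018
t=-0.510000, u=-2.714018:
  k1 = f(-0.510000, -2.714018) = -1.438430
  k2 = f(-0.315000, -2.994512) = -1.587091
  u ← -2.714018 + 0.39·(-1.587091) = -3.332984
u(-0.12) ≈ -3.3330

-3.3330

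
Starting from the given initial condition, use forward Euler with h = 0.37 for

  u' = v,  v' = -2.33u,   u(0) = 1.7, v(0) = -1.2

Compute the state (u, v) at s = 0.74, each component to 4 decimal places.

Euler on (u,v): u_{n+1} = u_n + h·u', v_{n+1} = v_n + h·v'.
0.000000: (1.700000, -1.200000); f=(-1.200000, -3.961000) → (1.256000, -2.665570)
0.370000: (1.256000, -2.665570); f=(-2.665570, -2.926480) → (0.269739, -3.748368)
(u(0.74), v(0.74)) ≈ (0.2697, -3.7484)

0.2697, -3.7484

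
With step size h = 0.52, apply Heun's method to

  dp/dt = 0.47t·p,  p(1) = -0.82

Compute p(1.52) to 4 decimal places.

-1.1097

Heun: k1 = f(t_n, p_n); k2 = f(t_n + h, p_n + h·k1); p_{n+1} = p_n + (h/2)·(k1 + k2).
t=1.000000, p=-0.820000:
  k1 = f(1.000000, -0.820000) = -0.385400
  k2 = f(1.520000, -1.020408) = -0.728979
  p ← -0.820000 + (0.52/2)·(-0.385400 + (-0.728979)) = -1.109739
p(1.52) ≈ -1.1097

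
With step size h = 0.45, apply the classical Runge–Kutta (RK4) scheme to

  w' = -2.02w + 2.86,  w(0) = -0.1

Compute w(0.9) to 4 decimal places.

1.1642

RK4: k1 = f(s_n, w_n); k2 = f(s_n + h/2, w_n + (h/2)·k1); k3 = f(s_n + h/2, w_n + (h/2)·k2); k4 = f(s_n + h, w_n + h·k3); w_{n+1} = w_n + (h/6)·(k1 + 2k2 + 2k3 + k4).
s=0.000000, w=-0.100000:
  k1 = f(0.000000, -0.100000) = 3.062000
  k2 = f(0.225000, 0.588950) = 1.670321
  k3 = f(0.225000, 0.275822) = 2.302839
  k4 = f(0.450000, 0.936278) = 0.968719
  w ← -0.100000 + (0.45/6)·(k1 + 2k2 + 2k3 + k4) = 0.798278
s=0.450000, w=0.798278:
  k1 = f(0.450000, 0.798278) = 1.247479
  k2 = f(0.675000, 1.078961) = 0.680500
  k3 = f(0.675000, 0.951390) = 0.938191
  k4 = f(0.900000, 1.220464) = 0.394662
  w ← 0.798278 + (0.45/6)·(k1 + 2k2 + 2k3 + k4) = 1.164242
w(0.9) ≈ 1.1642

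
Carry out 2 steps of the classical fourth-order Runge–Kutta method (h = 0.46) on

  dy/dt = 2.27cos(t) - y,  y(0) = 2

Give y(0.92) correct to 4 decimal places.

1.9350

RK4: k1 = f(t_n, y_n); k2 = f(t_n + h/2, y_n + (h/2)·k1); k3 = f(t_n + h/2, y_n + (h/2)·k2); k4 = f(t_n + h, y_n + h·k3); y_{n+1} = y_n + (h/6)·(k1 + 2k2 + 2k3 + k4).
t=0.000000, y=2.000000:
  k1 = f(0.000000, 2.000000) = 0.270000
  k2 = f(0.230000, 2.062100) = 0.148123
  k3 = f(0.230000, 2.034068) = 0.176154
  k4 = f(0.460000, 2.081031) = -0.046992
  y ← 2.000000 + (0.46/6)·(k1 + 2k2 + 2k3 + k4) = 2.066820
t=0.460000, y=2.066820:
  k1 = f(0.460000, 2.066820) = -0.032781
  k2 = f(0.690000, 2.059280) = -0.308552
  k3 = f(0.690000, 1.995853) = -0.245124
  k4 = f(0.920000, 1.954063) = -0.578851
  y ← 2.066820 + (0.46/6)·(k1 + 2k2 + 2k3 + k4) = 1.935031
y(0.92) ≈ 1.9350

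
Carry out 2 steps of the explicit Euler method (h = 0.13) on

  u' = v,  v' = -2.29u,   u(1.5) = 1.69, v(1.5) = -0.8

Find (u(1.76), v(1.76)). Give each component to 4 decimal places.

1.4166, -1.7753

Euler on (u,v): u_{n+1} = u_n + h·u', v_{n+1} = v_n + h·v'.
1.500000: (1.690000, -0.800000); f=(-0.800000, -3.870100) → (1.586000, -1.303113)
1.630000: (1.586000, -1.303113); f=(-1.303113, -3.631940) → (1.416595, -1.775265)
(u(1.76), v(1.76)) ≈ (1.4166, -1.7753)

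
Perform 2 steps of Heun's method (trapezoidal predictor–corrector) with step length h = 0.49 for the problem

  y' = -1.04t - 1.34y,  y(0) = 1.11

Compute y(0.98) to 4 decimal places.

-0.0156

Heun: k1 = f(t_n, y_n); k2 = f(t_n + h, y_n + h·k1); y_{n+1} = y_n + (h/2)·(k1 + k2).
t=0.000000, y=1.110000:
  k1 = f(0.000000, 1.110000) = -1.487400
  k2 = f(0.490000, 0.381174) = -1.020373
  y ← 1.110000 + (0.49/2)·(-1.487400 + (-1.020373)) = 0.495596
t=0.490000, y=0.495596:
  k1 = f(0.490000, 0.495596) = -1.173698
  k2 = f(0.980000, -0.079516) = -0.912648
  y ← 0.495596 + (0.49/2)·(-1.173698 + (-0.912648)) = -0.015559
y(0.98) ≈ -0.0156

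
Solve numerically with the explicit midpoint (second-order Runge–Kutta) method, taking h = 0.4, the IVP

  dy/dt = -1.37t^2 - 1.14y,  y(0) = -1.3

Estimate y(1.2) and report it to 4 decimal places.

-0.9458

Midpoint: k1 = f(t_n, y_n); k2 = f(t_n + h/2, y_n + (h/2)·k1); y_{n+1} = y_n + h·k2.
t=0.000000, y=-1.300000:
  k1 = f(0.000000, -1.300000) = 1.482000
  k2 = f(0.200000, -1.003600) = 1.089304
  y ← -1.300000 + 0.4·1.089304 = -0.864278
t=0.400000, y=-0.864278:
  k1 = f(0.400000, -0.864278) = 0.766077
  k2 = f(0.600000, -0.711063) = 0.317412
  y ← -0.864278 + 0.4·0.317412 = -0.737314
t=0.800000, y=-0.737314:
  k1 = f(0.800000, -0.737314) = -0.036262
  k2 = f(1.000000, -0.744566) = -0.521195
  y ← -0.737314 + 0.4·(-0.521195) = -0.945792
y(1.2) ≈ -0.9458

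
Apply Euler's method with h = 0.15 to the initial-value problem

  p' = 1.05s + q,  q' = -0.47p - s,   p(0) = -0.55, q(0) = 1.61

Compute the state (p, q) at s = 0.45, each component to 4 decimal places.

0.2569, 1.6057

Euler on (p,q): p_{n+1} = p_n + h·p', q_{n+1} = q_n + h·q'.
0.000000: (-0.550000, 1.610000); f=(1.610000, 0.258500) → (-0.308500, 1.648775)
0.150000: (-0.308500, 1.648775); f=(1.806275, -0.005005) → (-0.037559, 1.648024)
0.300000: (-0.037559, 1.648024); f=(1.963024, -0.282347) → (0.256895, 1.605672)
(p(0.45), q(0.45)) ≈ (0.2569, 1.6057)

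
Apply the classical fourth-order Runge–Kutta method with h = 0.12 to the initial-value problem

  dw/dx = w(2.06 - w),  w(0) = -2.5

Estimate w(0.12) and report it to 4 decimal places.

-4.8422

RK4: k1 = f(x_n, w_n); k2 = f(x_n + h/2, w_n + (h/2)·k1); k3 = f(x_n + h/2, w_n + (h/2)·k2); k4 = f(x_n + h, w_n + h·k3); w_{n+1} = w_n + (h/6)·(k1 + 2k2 + 2k3 + k4).
x=0.000000, w=-2.500000:
  k1 = f(0.000000, -2.500000) = -11.400000
  k2 = f(0.060000, -3.184000) = -16.696896
  k3 = f(0.060000, -3.501814) = -19.476436
  k4 = f(0.120000, -4.837172) = -33.362811
  w ← -2.500000 + (0.12/6)·(k1 + 2k2 + 2k3 + k4) = -4.842189
w(0.12) ≈ -4.8422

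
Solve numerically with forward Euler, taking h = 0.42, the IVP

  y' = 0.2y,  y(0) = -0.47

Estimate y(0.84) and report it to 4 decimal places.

Euler: y_{n+1} = y_n + h·f(t_n, y_n).
t=0.000000, y=-0.470000: f=-0.094000 → y ← -0.470000 + 0.42·(-0.094000) = -0.509480
t=0.420000, y=-0.509480: f=-0.101896 → y ← -0.509480 + 0.42·(-0.101896) = -0.552276
y(0.84) ≈ -0.5523

-0.5523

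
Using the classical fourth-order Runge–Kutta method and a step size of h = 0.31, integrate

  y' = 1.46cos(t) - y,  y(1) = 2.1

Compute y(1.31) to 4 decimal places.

RK4: k1 = f(t_n, y_n); k2 = f(t_n + h/2, y_n + (h/2)·k1); k3 = f(t_n + h/2, y_n + (h/2)·k2); k4 = f(t_n + h, y_n + h·k3); y_{n+1} = y_n + (h/6)·(k1 + 2k2 + 2k3 + k4).
t=1.000000, y=2.100000:
  k1 = f(1.000000, 2.100000) = -1.311159
  k2 = f(1.155000, 1.896770) = -1.307049
  k3 = f(1.155000, 1.897407) = -1.307686
  k4 = f(1.310000, 1.694617) = -1.318156
  y ← 2.100000 + (0.31/6)·(k1 + 2k2 + 2k3 + k4) = 1.693963
y(1.31) ≈ 1.6940

1.6940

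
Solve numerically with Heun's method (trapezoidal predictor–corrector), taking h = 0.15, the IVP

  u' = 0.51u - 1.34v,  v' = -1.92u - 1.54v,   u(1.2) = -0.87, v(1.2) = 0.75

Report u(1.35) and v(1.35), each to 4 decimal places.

Heun on (u,v): k1 = f(t_n, state_n); k2 = f(t_n + h, state_n + h·k1); state_{n+1} = state_n + (h/2)·(k1 + k2).
1.200000: (-0.870000, 0.750000)
  k1 = (-1.448700, 0.515400)
  predictor → (-1.087305, 0.827310)
  k2 = (-1.663121, 0.813568)
  → (-1.103387, 0.849673)
(u(1.35), v(1.35)) ≈ (-1.1034, 0.8497)

-1.1034, 0.8497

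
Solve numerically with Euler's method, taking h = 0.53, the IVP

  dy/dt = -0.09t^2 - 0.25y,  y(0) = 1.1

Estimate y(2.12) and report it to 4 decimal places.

0.4458

Euler: y_{n+1} = y_n + h·f(t_n, y_n).
t=0.000000, y=1.100000: f=-0.275000 → y ← 1.100000 + 0.53·(-0.275000) = 0.954250
t=0.530000, y=0.954250: f=-0.263844 → y ← 0.954250 + 0.53·(-0.263844) = 0.814413
t=1.060000, y=0.814413: f=-0.304727 → y ← 0.814413 + 0.53·(-0.304727) = 0.652908
t=1.590000, y=0.652908: f=-0.390756 → y ← 0.652908 + 0.53·(-0.390756) = 0.445807
y(2.12) ≈ 0.4458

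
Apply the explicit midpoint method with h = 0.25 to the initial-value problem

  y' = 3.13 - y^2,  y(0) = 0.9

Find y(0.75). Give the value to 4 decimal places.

1.6589

Midpoint: k1 = f(s_n, y_n); k2 = f(s_n + h/2, y_n + (h/2)·k1); y_{n+1} = y_n + h·k2.
s=0.000000, y=0.900000:
  k1 = f(0.000000, 0.900000) = 2.320000
  k2 = f(0.125000, 1.190000) = 1.713900
  y ← 0.900000 + 0.25·1.713900 = 1.328475
s=0.250000, y=1.328475:
  k1 = f(0.250000, 1.328475) = 1.365154
  k2 = f(0.375000, 1.499119) = 0.882641
  y ← 1.328475 + 0.25·0.882641 = 1.549135
s=0.500000, y=1.549135:
  k1 = f(0.500000, 1.549135) = 0.730180
  k2 = f(0.625000, 1.640408) = 0.439062
  y ← 1.549135 + 0.25·0.439062 = 1.658901
y(0.75) ≈ 1.6589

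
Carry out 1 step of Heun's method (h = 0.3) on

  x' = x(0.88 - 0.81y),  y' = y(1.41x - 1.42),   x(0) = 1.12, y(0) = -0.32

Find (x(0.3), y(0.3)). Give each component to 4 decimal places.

Heun on (x,y): k1 = f(t_n, state_n); k2 = f(t_n + h, state_n + h·k1); state_{n+1} = state_n + (h/2)·(k1 + k2).
0.000000: (1.120000, -0.320000)
  k1 = (1.275904, -0.050944)
  predictor → (1.502771, -0.335283)
  k2 = (1.730560, -0.234332)
  → (1.570970, -0.362791)
(x(0.3), y(0.3)) ≈ (1.5710, -0.3628)

1.5710, -0.3628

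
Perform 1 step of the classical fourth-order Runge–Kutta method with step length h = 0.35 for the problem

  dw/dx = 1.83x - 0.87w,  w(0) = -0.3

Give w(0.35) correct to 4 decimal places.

RK4: k1 = f(x_n, w_n); k2 = f(x_n + h/2, w_n + (h/2)·k1); k3 = f(x_n + h/2, w_n + (h/2)·k2); k4 = f(x_n + h, w_n + h·k3); w_{n+1} = w_n + (h/6)·(k1 + 2k2 + 2k3 + k4).
x=0.000000, w=-0.300000:
  k1 = f(0.000000, -0.300000) = 0.261000
  k2 = f(0.175000, -0.254325) = 0.541513
  k3 = f(0.175000, -0.205235) = 0.498805
  k4 = f(0.350000, -0.125418) = 0.749614
  w ← -0.300000 + (0.35/6)·(k1 + 2k2 + 2k3 + k4) = -0.119677
w(0.35) ≈ -0.1197

-0.1197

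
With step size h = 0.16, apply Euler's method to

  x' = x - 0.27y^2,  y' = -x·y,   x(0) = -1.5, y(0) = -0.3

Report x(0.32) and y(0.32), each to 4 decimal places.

Euler on (x,y): x_{n+1} = x_n + h·x', y_{n+1} = y_n + h·y'.
0.000000: (-1.500000, -0.300000); f=(-1.524300, -0.450000) → (-1.743888, -0.372000)
0.160000: (-1.743888, -0.372000); f=(-1.781252, -0.648726) → (-2.028888, -0.475796)
(x(0.32), y(0.32)) ≈ (-2.0289, -0.4758)

-2.0289, -0.4758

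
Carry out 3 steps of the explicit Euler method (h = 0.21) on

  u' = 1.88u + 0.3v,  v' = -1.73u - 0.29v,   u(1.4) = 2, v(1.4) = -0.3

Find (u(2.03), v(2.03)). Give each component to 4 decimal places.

Euler on (u,v): u_{n+1} = u_n + h·u', v_{n+1} = v_n + h·v'.
1.400000: (2.000000, -0.300000); f=(3.670000, -3.373000) → (2.770700, -1.008330)
1.610000: (2.770700, -1.008330); f=(4.906417, -4.500895) → (3.801048, -1.953518)
1.820000: (3.801048, -1.953518); f=(6.559914, -6.009292) → (5.178630, -3.215469)
(u(2.03), v(2.03)) ≈ (5.1786, -3.2155)

5.1786, -3.2155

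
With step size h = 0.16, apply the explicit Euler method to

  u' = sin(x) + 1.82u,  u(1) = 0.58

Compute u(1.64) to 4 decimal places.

2.5060

Euler: u_{n+1} = u_n + h·f(x_n, u_n).
x=1.000000, u=0.580000: f=1.897071 → u ← 0.580000 + 0.16·1.897071 = 0.883531
x=1.160000, u=0.883531: f=2.524830 → u ← 0.883531 + 0.16·2.524830 = 1.287504
x=1.320000, u=1.287504: f=3.311973 → u ← 1.287504 + 0.16·3.311973 = 1.817420
x=1.480000, u=1.817420: f=4.303585 → u ← 1.817420 + 0.16·4.303585 = 2.505993
u(1.64) ≈ 2.5060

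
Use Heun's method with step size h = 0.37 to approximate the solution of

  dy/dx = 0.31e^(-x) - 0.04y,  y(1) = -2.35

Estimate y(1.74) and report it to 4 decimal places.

-2.2222

Heun: k1 = f(x_n, y_n); k2 = f(x_n + h, y_n + h·k1); y_{n+1} = y_n + (h/2)·(k1 + k2).
x=1.000000, y=-2.350000:
  k1 = f(1.000000, -2.350000) = 0.208043
  k2 = f(1.370000, -2.273024) = 0.169694
  y ← -2.350000 + (0.37/2)·(0.208043 + 0.169694) = -2.280119
x=1.370000, y=-2.280119:
  k1 = f(1.370000, -2.280119) = 0.169978
  k2 = f(1.740000, -2.217227) = 0.143100
  y ← -2.280119 + (0.37/2)·(0.169978 + 0.143100) = -2.222199
y(1.74) ≈ -2.2222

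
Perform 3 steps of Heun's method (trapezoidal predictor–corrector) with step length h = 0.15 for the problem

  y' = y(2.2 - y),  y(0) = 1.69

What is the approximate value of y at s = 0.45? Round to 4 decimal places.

1.9755

Heun: k1 = f(s_n, y_n); k2 = f(s_n + h, y_n + h·k1); y_{n+1} = y_n + (h/2)·(k1 + k2).
s=0.000000, y=1.690000:
  k1 = f(0.000000, 1.690000) = 0.861900
  k2 = f(0.150000, 1.819285) = 0.692629
  y ← 1.690000 + (0.15/2)·(0.861900 + 0.692629) = 1.806590
s=0.150000, y=1.806590:
  k1 = f(0.150000, 1.806590) = 0.710731
  k2 = f(0.300000, 1.913199) = 0.548707
  y ← 1.806590 + (0.15/2)·(0.710731 + 0.548707) = 1.901048
s=0.300000, y=1.901048:
  k1 = f(0.300000, 1.901048) = 0.568323
  k2 = f(0.450000, 1.986296) = 0.424479
  y ← 1.901048 + (0.15/2)·(0.568323 + 0.424479) = 1.975508
y(0.45) ≈ 1.9755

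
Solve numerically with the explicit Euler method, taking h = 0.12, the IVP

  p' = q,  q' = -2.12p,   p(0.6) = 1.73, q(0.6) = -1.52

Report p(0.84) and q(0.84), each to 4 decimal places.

1.3124, -2.3538

Euler on (p,q): p_{n+1} = p_n + h·p', q_{n+1} = q_n + h·q'.
0.600000: (1.730000, -1.520000); f=(-1.520000, -3.667600) → (1.547600, -1.960112)
0.720000: (1.547600, -1.960112); f=(-1.960112, -3.280912) → (1.312387, -2.353821)
(p(0.84), q(0.84)) ≈ (1.3124, -2.3538)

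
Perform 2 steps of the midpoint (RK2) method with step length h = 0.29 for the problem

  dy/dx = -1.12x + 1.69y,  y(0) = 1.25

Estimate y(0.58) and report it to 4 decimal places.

3.0007

Midpoint: k1 = f(x_n, y_n); k2 = f(x_n + h/2, y_n + (h/2)·k1); y_{n+1} = y_n + h·k2.
x=0.000000, y=1.250000:
  k1 = f(0.000000, 1.250000) = 2.112500
  k2 = f(0.145000, 1.556312) = 2.467768
  y ← 1.250000 + 0.29·2.467768 = 1.965653
x=0.290000, y=1.965653:
  k1 = f(0.290000, 1.965653) = 2.997153
  k2 = f(0.435000, 2.400240) = 3.569206
  y ← 1.965653 + 0.29·3.569206 = 3.000722
y(0.58) ≈ 3.0007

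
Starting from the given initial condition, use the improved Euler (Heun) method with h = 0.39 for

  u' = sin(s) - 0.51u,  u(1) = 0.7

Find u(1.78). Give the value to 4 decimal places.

1.0815

Heun: k1 = f(s_n, u_n); k2 = f(s_n + h, u_n + h·k1); u_{n+1} = u_n + (h/2)·(k1 + k2).
s=1.000000, u=0.700000:
  k1 = f(1.000000, 0.700000) = 0.484471
  k2 = f(1.390000, 0.888944) = 0.530340
  u ← 0.700000 + (0.39/2)·(0.484471 + 0.530340) = 0.897888
s=1.390000, u=0.897888:
  k1 = f(1.390000, 0.897888) = 0.525778
  k2 = f(1.780000, 1.102941) = 0.415696
  u ← 0.897888 + (0.39/2)·(0.525778 + 0.415696) = 1.081476
u(1.78) ≈ 1.0815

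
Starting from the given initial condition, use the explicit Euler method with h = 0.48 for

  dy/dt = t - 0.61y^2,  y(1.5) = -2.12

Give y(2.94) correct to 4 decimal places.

Euler: y_{n+1} = y_n + h·f(t_n, y_n).
t=1.500000, y=-2.120000: f=-1.241584 → y ← -2.120000 + 0.48·(-1.241584) = -2.715960
t=1.980000, y=-2.715960: f=-2.519629 → y ← -2.715960 + 0.48·(-2.519629) = -3.925382
t=2.460000, y=-3.925382: f=-6.939261 → y ← -3.925382 + 0.48·(-6.939261) = -7.256227
y(2.94) ≈ -7.2562

-7.2562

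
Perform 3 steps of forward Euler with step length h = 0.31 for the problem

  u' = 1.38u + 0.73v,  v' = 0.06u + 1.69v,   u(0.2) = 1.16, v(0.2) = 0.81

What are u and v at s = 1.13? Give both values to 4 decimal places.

4.5968, 3.0229

Euler on (u,v): u_{n+1} = u_n + h·u', v_{n+1} = v_n + h·v'.
0.200000: (1.160000, 0.810000); f=(2.192100, 1.438500) → (1.839551, 1.255935)
0.510000: (1.839551, 1.255935); f=(3.455413, 2.232903) → (2.910729, 1.948135)
0.820000: (2.910729, 1.948135); f=(5.438945, 3.466992) → (4.596802, 3.022902)
(u(1.13), v(1.13)) ≈ (4.5968, 3.0229)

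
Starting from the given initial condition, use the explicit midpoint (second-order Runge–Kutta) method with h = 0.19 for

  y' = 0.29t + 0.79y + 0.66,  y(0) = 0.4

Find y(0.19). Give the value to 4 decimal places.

Midpoint: k1 = f(t_n, y_n); k2 = f(t_n + h/2, y_n + (h/2)·k1); y_{n+1} = y_n + h·k2.
t=0.000000, y=0.400000:
  k1 = f(0.000000, 0.400000) = 0.976000
  k2 = f(0.095000, 0.492720) = 1.076799
  y ← 0.400000 + 0.19·1.076799 = 0.604592
y(0.19) ≈ 0.6046

0.6046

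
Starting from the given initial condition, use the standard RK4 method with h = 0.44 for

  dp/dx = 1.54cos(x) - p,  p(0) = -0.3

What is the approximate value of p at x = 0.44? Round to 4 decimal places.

RK4: k1 = f(x_n, p_n); k2 = f(x_n + h/2, p_n + (h/2)·k1); k3 = f(x_n + h/2, p_n + (h/2)·k2); k4 = f(x_n + h, p_n + h·k3); p_{n+1} = p_n + (h/6)·(k1 + 2k2 + 2k3 + k4).
x=0.000000, p=-0.300000:
  k1 = f(0.000000, -0.300000) = 1.840000
  k2 = f(0.220000, 0.104800) = 1.398082
  k3 = f(0.220000, 0.007578) = 1.495304
  k4 = f(0.440000, 0.357934) = 1.035384
  p ← -0.300000 + (0.44/6)·(k1 + 2k2 + 2k3 + k4) = 0.335225
p(0.44) ≈ 0.3352

0.3352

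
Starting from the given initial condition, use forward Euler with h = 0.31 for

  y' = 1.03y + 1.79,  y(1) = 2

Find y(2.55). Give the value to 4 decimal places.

Euler: y_{n+1} = y_n + h·f(t_n, y_n).
t=1.000000, y=2.000000: f=3.850000 → y ← 2.000000 + 0.31·3.850000 = 3.193500
t=1.310000, y=3.193500: f=5.079305 → y ← 3.193500 + 0.31·5.079305 = 4.768085
t=1.620000, y=4.768085: f=6.701127 → y ← 4.768085 + 0.31·6.701127 = 6.845434
t=1.930000, y=6.845434: f=8.840797 → y ← 6.845434 + 0.31·8.840797 = 9.586081
t=2.240000, y=9.586081: f=11.663663 → y ← 9.586081 + 0.31·11.663663 = 13.201817
y(2.55) ≈ 13.2018

13.2018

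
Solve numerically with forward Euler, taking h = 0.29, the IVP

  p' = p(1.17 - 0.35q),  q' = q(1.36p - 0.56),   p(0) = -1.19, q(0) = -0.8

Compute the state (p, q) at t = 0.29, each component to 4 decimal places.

-1.6904, -0.2946

Euler on (p,q): p_{n+1} = p_n + h·p', q_{n+1} = q_n + h·q'.
0.000000: (-1.190000, -0.800000); f=(-1.725500, 1.742720) → (-1.690395, -0.294611)
(p(0.29), q(0.29)) ≈ (-1.6904, -0.2946)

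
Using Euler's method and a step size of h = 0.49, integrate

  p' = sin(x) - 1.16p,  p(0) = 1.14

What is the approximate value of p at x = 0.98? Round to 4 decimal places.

Euler: p_{n+1} = p_n + h·f(x_n, p_n).
x=0.000000, p=1.140000: f=-1.322400 → p ← 1.140000 + 0.49·(-1.322400) = 0.492024
x=0.490000, p=0.492024: f=-0.100122 → p ← 0.492024 + 0.49·(-0.100122) = 0.442964
p(0.98) ≈ 0.4430

0.4430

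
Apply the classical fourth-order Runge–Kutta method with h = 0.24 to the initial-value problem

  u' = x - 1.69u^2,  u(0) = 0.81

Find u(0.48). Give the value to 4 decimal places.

0.5755

RK4: k1 = f(x_n, u_n); k2 = f(x_n + h/2, u_n + (h/2)·k1); k3 = f(x_n + h/2, u_n + (h/2)·k2); k4 = f(x_n + h, u_n + h·k3); u_{n+1} = u_n + (h/6)·(k1 + 2k2 + 2k3 + k4).
x=0.000000, u=0.810000:
  k1 = f(0.000000, 0.810000) = -1.108809
  k2 = f(0.120000, 0.676943) = -0.654445
  k3 = f(0.120000, 0.731467) = -0.784223
  k4 = f(0.240000, 0.621786) = -0.413385
  u ← 0.810000 + (0.24/6)·(k1 + 2k2 + 2k3 + k4) = 0.634019
x=0.240000, u=0.634019:
  k1 = f(0.240000, 0.634019) = -0.439346
  k2 = f(0.360000, 0.581297) = -0.211062
  k3 = f(0.360000, 0.608691) = -0.266154
  k4 = f(0.480000, 0.570142) = -0.069354
  u ← 0.634019 + (0.24/6)·(k1 + 2k2 + 2k3 + k4) = 0.575493
u(0.48) ≈ 0.5755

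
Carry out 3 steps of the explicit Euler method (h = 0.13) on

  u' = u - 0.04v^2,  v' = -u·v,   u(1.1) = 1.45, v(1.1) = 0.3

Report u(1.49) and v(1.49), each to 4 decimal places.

2.0911, 0.1455

Euler on (u,v): u_{n+1} = u_n + h·u', v_{n+1} = v_n + h·v'.
1.100000: (1.450000, 0.300000); f=(1.446400, -0.435000) → (1.638032, 0.243450)
1.230000: (1.638032, 0.243450); f=(1.635661, -0.398779) → (1.850668, 0.191609)
1.360000: (1.850668, 0.191609); f=(1.849199, -0.354604) → (2.091064, 0.145510)
(u(1.49), v(1.49)) ≈ (2.0911, 0.1455)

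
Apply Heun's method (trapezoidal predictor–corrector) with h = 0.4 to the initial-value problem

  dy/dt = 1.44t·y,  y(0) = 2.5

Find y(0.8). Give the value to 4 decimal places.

Heun: k1 = f(t_n, y_n); k2 = f(t_n + h, y_n + h·k1); y_{n+1} = y_n + (h/2)·(k1 + k2).
t=0.000000, y=2.500000:
  k1 = f(0.000000, 2.500000) = 0.000000
  k2 = f(0.400000, 2.500000) = 1.440000
  y ← 2.500000 + (0.4/2)·(0.000000 + 1.440000) = 2.788000
t=0.400000, y=2.788000:
  k1 = f(0.400000, 2.788000) = 1.605888
  k2 = f(0.800000, 3.430355) = 3.951769
  y ← 2.788000 + (0.4/2)·(1.605888 + 3.951769) = 3.899531
y(0.8) ≈ 3.8995

3.8995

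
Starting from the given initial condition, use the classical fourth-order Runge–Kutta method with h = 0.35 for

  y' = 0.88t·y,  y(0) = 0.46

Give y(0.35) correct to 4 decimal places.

RK4: k1 = f(t_n, y_n); k2 = f(t_n + h/2, y_n + (h/2)·k1); k3 = f(t_n + h/2, y_n + (h/2)·k2); k4 = f(t_n + h, y_n + h·k3); y_{n+1} = y_n + (h/6)·(k1 + 2k2 + 2k3 + k4).
t=0.000000, y=0.460000:
  k1 = f(0.000000, 0.460000) = 0.000000
  k2 = f(0.175000, 0.460000) = 0.070840
  k3 = f(0.175000, 0.472397) = 0.072749
  k4 = f(0.350000, 0.485462) = 0.149522
  y ← 0.460000 + (0.35/6)·(k1 + 2k2 + 2k3 + k4) = 0.485474
y(0.35) ≈ 0.4855

0.4855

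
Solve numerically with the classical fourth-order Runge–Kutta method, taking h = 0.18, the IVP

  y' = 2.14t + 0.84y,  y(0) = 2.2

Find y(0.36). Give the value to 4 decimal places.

RK4: k1 = f(t_n, y_n); k2 = f(t_n + h/2, y_n + (h/2)·k1); k3 = f(t_n + h/2, y_n + (h/2)·k2); k4 = f(t_n + h, y_n + h·k3); y_{n+1} = y_n + (h/6)·(k1 + 2k2 + 2k3 + k4).
t=0.000000, y=2.200000:
  k1 = f(0.000000, 2.200000) = 1.848000
  k2 = f(0.090000, 2.366320) = 2.180309
  k3 = f(0.090000, 2.396228) = 2.205431
  k4 = f(0.180000, 2.596978) = 2.566661
  y ← 2.200000 + (0.18/6)·(k1 + 2k2 + 2k3 + k4) = 2.595584
t=0.180000, y=2.595584:
  k1 = f(0.180000, 2.595584) = 2.565491
  k2 = f(0.270000, 2.826478) = 2.952042
  k3 = f(0.270000, 2.861268) = 2.981265
  k4 = f(0.360000, 3.132212) = 3.401458
  y ← 2.595584 + (0.18/6)·(k1 + 2k2 + 2k3 + k4) = 3.130591
y(0.36) ≈ 3.1306

3.1306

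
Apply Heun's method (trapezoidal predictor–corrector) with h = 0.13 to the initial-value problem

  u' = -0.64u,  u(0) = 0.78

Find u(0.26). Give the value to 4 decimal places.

Heun: k1 = f(s_n, u_n); k2 = f(s_n + h, u_n + h·k1); u_{n+1} = u_n + (h/2)·(k1 + k2).
s=0.000000, u=0.780000:
  k1 = f(0.000000, 0.780000) = -0.499200
  k2 = f(0.130000, 0.715104) = -0.457667
  u ← 0.780000 + (0.13/2)·(-0.499200 + (-0.457667)) = 0.717804
s=0.130000, u=0.717804:
  k1 = f(0.130000, 0.717804) = -0.459394
  k2 = f(0.260000, 0.658082) = -0.421173
  u ← 0.717804 + (0.13/2)·(-0.459394 + (-0.421173)) = 0.660567
u(0.26) ≈ 0.6606

0.6606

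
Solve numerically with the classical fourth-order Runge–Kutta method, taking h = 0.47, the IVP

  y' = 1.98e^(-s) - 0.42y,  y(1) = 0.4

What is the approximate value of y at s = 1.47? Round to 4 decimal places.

0.5743

RK4: k1 = f(s_n, y_n); k2 = f(s_n + h/2, y_n + (h/2)·k1); k3 = f(s_n + h/2, y_n + (h/2)·k2); k4 = f(s_n + h, y_n + h·k3); y_{n+1} = y_n + (h/6)·(k1 + 2k2 + 2k3 + k4).
s=1.000000, y=0.400000:
  k1 = f(1.000000, 0.400000) = 0.560401
  k2 = f(1.235000, 0.531694) = 0.352541
  k3 = f(1.235000, 0.482847) = 0.373057
  k4 = f(1.470000, 0.575337) = 0.213611
  y ← 0.400000 + (0.47/6)·(k1 + 2k2 + 2k3 + k4) = 0.574308
y(1.47) ≈ 0.5743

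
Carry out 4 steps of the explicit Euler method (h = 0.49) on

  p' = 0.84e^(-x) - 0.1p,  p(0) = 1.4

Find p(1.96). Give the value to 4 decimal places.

1.9687

Euler: p_{n+1} = p_n + h·f(x_n, p_n).
x=0.000000, p=1.400000: f=0.700000 → p ← 1.400000 + 0.49·0.700000 = 1.743000
x=0.490000, p=1.743000: f=0.340306 → p ← 1.743000 + 0.49·0.340306 = 1.909750
x=0.980000, p=1.909750: f=0.124286 → p ← 1.909750 + 0.49·0.124286 = 1.970650
x=1.470000, p=1.970650: f=-0.003928 → p ← 1.970650 + 0.49·(-0.003928) = 1.968726
p(1.96) ≈ 1.9687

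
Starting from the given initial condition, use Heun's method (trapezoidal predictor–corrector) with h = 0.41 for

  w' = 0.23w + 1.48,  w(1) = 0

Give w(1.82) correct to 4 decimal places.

Heun: k1 = f(x_n, w_n); k2 = f(x_n + h, w_n + h·k1); w_{n+1} = w_n + (h/2)·(k1 + k2).
x=1.000000, w=0.000000:
  k1 = f(1.000000, 0.000000) = 1.480000
  k2 = f(1.410000, 0.606800) = 1.619564
  w ← 0.000000 + (0.41/2)·(1.480000 + 1.619564) = 0.635411
x=1.410000, w=0.635411:
  k1 = f(1.410000, 0.635411) = 1.626144
  k2 = f(1.820000, 1.302130) = 1.779490
  w ← 0.635411 + (0.41/2)·(1.626144 + 1.779490) = 1.333566
w(1.82) ≈ 1.3336

1.3336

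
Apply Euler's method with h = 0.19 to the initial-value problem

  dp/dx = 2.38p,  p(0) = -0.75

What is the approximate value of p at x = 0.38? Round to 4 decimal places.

-1.5817

Euler: p_{n+1} = p_n + h·f(x_n, p_n).
x=0.000000, p=-0.750000: f=-1.785000 → p ← -0.750000 + 0.19·(-1.785000) = -1.089150
x=0.190000, p=-1.089150: f=-2.592177 → p ← -1.089150 + 0.19·(-2.592177) = -1.581664
p(0.38) ≈ -1.5817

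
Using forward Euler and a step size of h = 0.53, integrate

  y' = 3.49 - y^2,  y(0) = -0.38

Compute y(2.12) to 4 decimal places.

Euler: y_{n+1} = y_n + h·f(x_n, y_n).
x=0.000000, y=-0.380000: f=3.345600 → y ← -0.380000 + 0.53·3.345600 = 1.393168
x=0.530000, y=1.393168: f=1.549083 → y ← 1.393168 + 0.53·1.549083 = 2.214182
x=1.060000, y=2.214182: f=-1.412602 → y ← 2.214182 + 0.53·(-1.412602) = 1.465503
x=1.590000, y=1.465503: f=1.342301 → y ← 1.465503 + 0.53·1.342301 = 2.176922
y(2.12) ≈ 2.1769

2.1769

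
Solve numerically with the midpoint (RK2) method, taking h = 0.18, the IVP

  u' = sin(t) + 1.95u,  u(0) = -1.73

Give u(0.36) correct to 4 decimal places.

-3.3756

Midpoint: k1 = f(t_n, u_n); k2 = f(t_n + h/2, u_n + (h/2)·k1); u_{n+1} = u_n + h·k2.
t=0.000000, u=-1.730000:
  k1 = f(0.000000, -1.730000) = -3.373500
  k2 = f(0.090000, -2.033615) = -3.875671
  u ← -1.730000 + 0.18·(-3.875671) = -2.427621
t=0.180000, u=-2.427621:
  k1 = f(0.180000, -2.427621) = -4.554831
  k2 = f(0.270000, -2.837556) = -5.266502
  u ← -2.427621 + 0.18·(-5.266502) = -3.375591
u(0.36) ≈ -3.3756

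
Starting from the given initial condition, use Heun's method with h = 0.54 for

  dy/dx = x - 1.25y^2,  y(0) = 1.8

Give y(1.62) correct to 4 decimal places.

Heun: k1 = f(x_n, y_n); k2 = f(x_n + h, y_n + h·k1); y_{n+1} = y_n + (h/2)·(k1 + k2).
x=0.000000, y=1.800000:
  k1 = f(0.000000, 1.800000) = -4.050000
  k2 = f(0.540000, -0.387000) = 0.352789
  y ← 1.800000 + (0.54/2)·(-4.050000 + 0.352789) = 0.801753
x=0.540000, y=0.801753:
  k1 = f(0.540000, 0.801753) = -0.263510
  k2 = f(1.080000, 0.659458) = 0.536394
  y ← 0.801753 + (0.54/2)·(-0.263510 + 0.536394) = 0.875432
x=1.080000, y=0.875432:
  k1 = f(1.080000, 0.875432) = 0.122024
  k2 = f(1.620000, 0.941325) = 0.512385
  y ← 0.875432 + (0.54/2)·(0.122024 + 0.512385) = 1.046722
y(1.62) ≈ 1.0467

1.0467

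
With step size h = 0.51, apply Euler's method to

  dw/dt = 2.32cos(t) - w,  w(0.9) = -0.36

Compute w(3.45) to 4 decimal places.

-1.6410

Euler: w_{n+1} = w_n + h·f(t_n, w_n).
t=0.900000, w=-0.360000: f=1.802135 → w ← -0.360000 + 0.51·1.802135 = 0.559089
t=1.410000, w=0.559089: f=-0.187647 → w ← 0.559089 + 0.51·(-0.187647) = 0.463389
t=1.920000, w=0.463389: f=-1.257176 → w ← 0.463389 + 0.51·(-1.257176) = -0.177771
t=2.430000, w=-0.177771: f=-1.579218 → w ← -0.177771 + 0.51·(-1.579218) = -0.983172
t=2.940000, w=-0.983172: f=-1.289845 → w ← -0.983172 + 0.51·(-1.289845) = -1.640993
w(3.45) ≈ -1.6410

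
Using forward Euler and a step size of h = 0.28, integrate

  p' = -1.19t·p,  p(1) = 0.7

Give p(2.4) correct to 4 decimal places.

0.0146

Euler: p_{n+1} = p_n + h·f(t_n, p_n).
t=1.000000, p=0.700000: f=-0.833000 → p ← 0.700000 + 0.28·(-0.833000) = 0.466760
t=1.280000, p=0.466760: f=-0.710969 → p ← 0.466760 + 0.28·(-0.710969) = 0.267689
t=1.560000, p=0.267689: f=-0.496937 → p ← 0.267689 + 0.28·(-0.496937) = 0.128546
t=1.840000, p=0.128546: f=-0.281465 → p ← 0.128546 + 0.28·(-0.281465) = 0.049736
t=2.120000, p=0.049736: f=-0.125474 → p ← 0.049736 + 0.28·(-0.125474) = 0.014603
p(2.4) ≈ 0.0146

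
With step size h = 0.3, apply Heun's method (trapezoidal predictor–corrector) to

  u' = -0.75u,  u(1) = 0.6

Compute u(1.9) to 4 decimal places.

Heun: k1 = f(t_n, u_n); k2 = f(t_n + h, u_n + h·k1); u_{n+1} = u_n + (h/2)·(k1 + k2).
t=1.000000, u=0.600000:
  k1 = f(1.000000, 0.600000) = -0.450000
  k2 = f(1.300000, 0.465000) = -0.348750
  u ← 0.600000 + (0.3/2)·(-0.450000 + (-0.348750)) = 0.480187
t=1.300000, u=0.480187:
  k1 = f(1.300000, 0.480187) = -0.360141
  k2 = f(1.600000, 0.372145) = -0.279109
  u ← 0.480187 + (0.3/2)·(-0.360141 + (-0.279109)) = 0.384300
t=1.600000, u=0.384300:
  k1 = f(1.600000, 0.384300) = -0.288225
  k2 = f(1.900000, 0.297833) = -0.223374
  u ← 0.384300 + (0.3/2)·(-0.288225 + (-0.223374)) = 0.307560
u(1.9) ≈ 0.3076

0.3076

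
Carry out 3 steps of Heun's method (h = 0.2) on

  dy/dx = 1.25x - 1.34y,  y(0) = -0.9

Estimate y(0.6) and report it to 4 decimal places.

-0.2288

Heun: k1 = f(x_n, y_n); k2 = f(x_n + h, y_n + h·k1); y_{n+1} = y_n + (h/2)·(k1 + k2).
x=0.000000, y=-0.900000:
  k1 = f(0.000000, -0.900000) = 1.206000
  k2 = f(0.200000, -0.658800) = 1.132792
  y ← -0.900000 + (0.2/2)·(1.206000 + 1.132792) = -0.666121
x=0.200000, y=-0.666121:
  k1 = f(0.200000, -0.666121) = 1.142602
  k2 = f(0.400000, -0.437600) = 1.086385
  y ← -0.666121 + (0.2/2)·(1.142602 + 1.086385) = -0.443222
x=0.400000, y=-0.443222:
  k1 = f(0.400000, -0.443222) = 1.093918
  k2 = f(0.600000, -0.224439) = 1.050748
  y ← -0.443222 + (0.2/2)·(1.093918 + 1.050748) = -0.228756
y(0.6) ≈ -0.2288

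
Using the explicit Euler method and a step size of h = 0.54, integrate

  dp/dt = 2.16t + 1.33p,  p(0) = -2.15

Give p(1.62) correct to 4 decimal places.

Euler: p_{n+1} = p_n + h·f(t_n, p_n).
t=0.000000, p=-2.150000: f=-2.859500 → p ← -2.150000 + 0.54·(-2.859500) = -3.694130
t=0.540000, p=-3.694130: f=-3.746793 → p ← -3.694130 + 0.54·(-3.746793) = -5.717398
t=1.080000, p=-5.717398: f=-5.271340 → p ← -5.717398 + 0.54·(-5.271340) = -8.563922
p(1.62) ≈ -8.5639

-8.5639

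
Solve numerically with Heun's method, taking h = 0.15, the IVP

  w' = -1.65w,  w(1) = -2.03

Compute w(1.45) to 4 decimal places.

Heun: k1 = f(x_n, w_n); k2 = f(x_n + h, w_n + h·k1); w_{n+1} = w_n + (h/2)·(k1 + k2).
x=1.000000, w=-2.030000:
  k1 = f(1.000000, -2.030000) = 3.349500
  k2 = f(1.150000, -1.527575) = 2.520499
  w ← -2.030000 + (0.15/2)·(3.349500 + 2.520499) = -1.589750
x=1.150000, w=-1.589750:
  k1 = f(1.150000, -1.589750) = 2.623088
  k2 = f(1.300000, -1.196287) = 1.973873
  w ← -1.589750 + (0.15/2)·(2.623088 + 1.973873) = -1.244978
x=1.300000, w=-1.244978:
  k1 = f(1.300000, -1.244978) = 2.054214
  k2 = f(1.450000, -0.936846) = 1.545796
  w ← -1.244978 + (0.15/2)·(2.054214 + 1.545796) = -0.974977
w(1.45) ≈ -0.9750

-0.9750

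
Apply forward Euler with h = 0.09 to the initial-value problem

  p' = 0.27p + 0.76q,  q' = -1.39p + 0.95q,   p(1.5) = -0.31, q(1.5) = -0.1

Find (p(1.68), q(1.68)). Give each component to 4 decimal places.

Euler on (p,q): p_{n+1} = p_n + h·p', q_{n+1} = q_n + h·q'.
1.500000: (-0.310000, -0.100000); f=(-0.159700, 0.335900) → (-0.324373, -0.069769)
1.590000: (-0.324373, -0.069769); f=(-0.140605, 0.384598) → (-0.337027, -0.035155)
(p(1.68), q(1.68)) ≈ (-0.3370, -0.0352)

-0.3370, -0.0352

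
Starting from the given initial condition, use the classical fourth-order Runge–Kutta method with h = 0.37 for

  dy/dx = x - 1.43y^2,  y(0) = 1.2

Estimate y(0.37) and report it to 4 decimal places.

RK4: k1 = f(x_n, y_n); k2 = f(x_n + h/2, y_n + (h/2)·k1); k3 = f(x_n + h/2, y_n + (h/2)·k2); k4 = f(x_n + h, y_n + h·k3); y_{n+1} = y_n + (h/6)·(k1 + 2k2 + 2k3 + k4).
x=0.000000, y=1.200000:
  k1 = f(0.000000, 1.200000) = -2.059200
  k2 = f(0.185000, 0.819048) = -0.774301
  k3 = f(0.185000, 1.056754) = -1.411924
  k4 = f(0.370000, 0.677588) = -0.286550
  y ← 1.200000 + (0.37/6)·(k1 + 2k2 + 2k3 + k4) = 0.785711
y(0.37) ≈ 0.7857

0.7857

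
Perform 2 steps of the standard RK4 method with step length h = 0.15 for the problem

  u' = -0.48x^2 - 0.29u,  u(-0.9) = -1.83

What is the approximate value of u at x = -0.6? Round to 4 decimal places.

RK4: k1 = f(x_n, u_n); k2 = f(x_n + h/2, u_n + (h/2)·k1); k3 = f(x_n + h/2, u_n + (h/2)·k2); k4 = f(x_n + h, u_n + h·k3); u_{n+1} = u_n + (h/6)·(k1 + 2k2 + 2k3 + k4).
x=-0.900000, u=-1.830000:
  k1 = f(-0.900000, -1.830000) = 0.141900
  k2 = f(-0.825000, -1.819358) = 0.200914
  k3 = f(-0.825000, -1.814931) = 0.199630
  k4 = f(-0.750000, -1.800055) = 0.252016
  u ← -1.830000 + (0.15/6)·(k1 + 2k2 + 2k3 + k4) = -1.800125
x=-0.750000, u=-1.800125:
  k1 = f(-0.750000, -1.800125) = 0.252036
  k2 = f(-0.675000, -1.781222) = 0.297854
  k3 = f(-0.675000, -1.777786) = 0.296858
  k4 = f(-0.600000, -1.755596) = 0.336323
  u ← -1.800125 + (0.15/6)·(k1 + 2k2 + 2k3 + k4) = -1.755680
u(-0.6) ≈ -1.7557

-1.7557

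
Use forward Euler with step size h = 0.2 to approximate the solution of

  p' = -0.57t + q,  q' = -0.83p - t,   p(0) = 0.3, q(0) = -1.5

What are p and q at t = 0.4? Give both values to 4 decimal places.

-0.3328, -1.5898

Euler on (p,q): p_{n+1} = p_n + h·p', q_{n+1} = q_n + h·q'.
0.000000: (0.300000, -1.500000); f=(-1.500000, -0.249000) → (0.000000, -1.549800)
0.200000: (0.000000, -1.549800); f=(-1.663800, -0.200000) → (-0.332760, -1.589800)
(p(0.4), q(0.4)) ≈ (-0.3328, -1.5898)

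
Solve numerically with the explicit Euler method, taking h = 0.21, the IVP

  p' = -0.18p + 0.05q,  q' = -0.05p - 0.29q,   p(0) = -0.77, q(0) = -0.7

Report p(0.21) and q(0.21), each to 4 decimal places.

-0.7482, -0.6493

Euler on (p,q): p_{n+1} = p_n + h·p', q_{n+1} = q_n + h·q'.
0.000000: (-0.770000, -0.700000); f=(0.103600, 0.241500) → (-0.748244, -0.649285)
(p(0.21), q(0.21)) ≈ (-0.7482, -0.6493)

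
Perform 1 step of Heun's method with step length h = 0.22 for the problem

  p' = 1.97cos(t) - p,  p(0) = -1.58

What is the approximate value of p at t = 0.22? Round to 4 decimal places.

-0.8901

Heun: k1 = f(t_n, p_n); k2 = f(t_n + h, p_n + h·k1); p_{n+1} = p_n + (h/2)·(k1 + k2).
t=0.000000, p=-1.580000:
  k1 = f(0.000000, -1.580000) = 3.550000
  k2 = f(0.220000, -0.799000) = 2.721518
  p ← -1.580000 + (0.22/2)·(3.550000 + 2.721518) = -0.890133
p(0.22) ≈ -0.8901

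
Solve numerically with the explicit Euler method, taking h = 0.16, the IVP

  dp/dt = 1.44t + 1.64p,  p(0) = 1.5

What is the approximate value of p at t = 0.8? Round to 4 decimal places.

5.2880

Euler: p_{n+1} = p_n + h·f(t_n, p_n).
t=0.000000, p=1.500000: f=2.460000 → p ← 1.500000 + 0.16·2.460000 = 1.893600
t=0.160000, p=1.893600: f=3.335904 → p ← 1.893600 + 0.16·3.335904 = 2.427345
t=0.320000, p=2.427345: f=4.441645 → p ← 2.427345 + 0.16·4.441645 = 3.138008
t=0.480000, p=3.138008: f=5.837533 → p ← 3.138008 + 0.16·5.837533 = 4.072013
t=0.640000, p=4.072013: f=7.599702 → p ← 4.072013 + 0.16·7.599702 = 5.287965
p(0.8) ≈ 5.2880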